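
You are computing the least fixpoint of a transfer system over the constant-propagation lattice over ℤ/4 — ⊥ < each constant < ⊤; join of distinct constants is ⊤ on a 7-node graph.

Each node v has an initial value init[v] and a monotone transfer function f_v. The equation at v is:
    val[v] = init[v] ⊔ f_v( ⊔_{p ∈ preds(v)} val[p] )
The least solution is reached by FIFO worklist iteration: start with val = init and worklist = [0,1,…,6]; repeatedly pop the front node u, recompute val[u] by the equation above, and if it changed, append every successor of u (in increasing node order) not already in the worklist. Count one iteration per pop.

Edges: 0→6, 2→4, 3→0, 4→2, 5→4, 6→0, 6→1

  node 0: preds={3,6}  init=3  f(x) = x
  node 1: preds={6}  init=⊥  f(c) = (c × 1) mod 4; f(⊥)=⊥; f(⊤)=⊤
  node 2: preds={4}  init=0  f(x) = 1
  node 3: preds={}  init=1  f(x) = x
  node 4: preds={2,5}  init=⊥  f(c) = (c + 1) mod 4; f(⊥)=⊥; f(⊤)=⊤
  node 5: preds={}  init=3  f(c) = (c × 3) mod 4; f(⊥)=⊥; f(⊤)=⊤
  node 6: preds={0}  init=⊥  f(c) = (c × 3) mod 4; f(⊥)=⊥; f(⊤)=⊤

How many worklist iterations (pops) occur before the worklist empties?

10

Worklist (10 pops):
  #1 pop 0: in=1 → ⊤ (was 3); enqueue []
  #2 pop 1: in=⊥ → ⊥ (no change)
  #3 pop 2: in=⊥ → ⊤ (was 0); enqueue []
  #4 pop 3: in=⊥ → 1 (no change)
  #5 pop 4: in=⊤ → ⊤ (was ⊥); enqueue [2]
  #6 pop 5: in=⊥ → 3 (no change)
  #7 pop 6: in=⊤ → ⊤ (was ⊥); enqueue [0,1]
  #8 pop 2: in=⊤ → ⊤ (no change)
  #9 pop 0: in=⊤ → ⊤ (no change)
  #10 pop 1: in=⊤ → ⊤ (was ⊥); enqueue []

Fixpoint:
  val[0] = ⊤
  val[1] = ⊤
  val[2] = ⊤
  val[3] = 1
  val[4] = ⊤
  val[5] = 3
  val[6] = ⊤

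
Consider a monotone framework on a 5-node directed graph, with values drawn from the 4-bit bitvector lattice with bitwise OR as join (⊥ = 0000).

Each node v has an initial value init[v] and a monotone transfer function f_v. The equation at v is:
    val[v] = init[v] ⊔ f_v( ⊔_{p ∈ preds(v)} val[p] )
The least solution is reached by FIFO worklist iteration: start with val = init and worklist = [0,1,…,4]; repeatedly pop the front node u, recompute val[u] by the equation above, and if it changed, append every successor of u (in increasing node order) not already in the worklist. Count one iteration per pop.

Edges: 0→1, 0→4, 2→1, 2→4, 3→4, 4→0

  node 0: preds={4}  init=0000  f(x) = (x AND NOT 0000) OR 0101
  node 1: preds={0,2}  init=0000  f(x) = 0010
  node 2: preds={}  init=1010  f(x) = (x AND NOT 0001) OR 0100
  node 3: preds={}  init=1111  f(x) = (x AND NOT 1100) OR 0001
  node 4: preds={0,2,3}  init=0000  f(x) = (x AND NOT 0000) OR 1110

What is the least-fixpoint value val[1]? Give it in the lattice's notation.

0010

Iteration log — 9 steps:
  step 1. node 0  ⊔preds=0000  new=0101  old=0000  +wl: 
  step 2. node 1  ⊔preds=1111  new=0010  old=0000  +wl: 
  step 3. node 2  ⊔preds=0000  new=1110  old=1010  +wl: 1
  step 4. node 3  ⊔preds=0000  new=1111  stable
  step 5. node 4  ⊔preds=1111  new=1111  old=0000  +wl: 0
  step 6. node 1  ⊔preds=1111  new=0010  stable
  step 7. node 0  ⊔preds=1111  new=1111  old=0101  +wl: 1,4
  step 8. node 1  ⊔preds=1111  new=0010  stable
  step 9. node 4  ⊔preds=1111  new=1111  stable

Least fixpoint reached:
  node 0: 1111
  node 1: 0010
  node 2: 1110
  node 3: 1111
  node 4: 1111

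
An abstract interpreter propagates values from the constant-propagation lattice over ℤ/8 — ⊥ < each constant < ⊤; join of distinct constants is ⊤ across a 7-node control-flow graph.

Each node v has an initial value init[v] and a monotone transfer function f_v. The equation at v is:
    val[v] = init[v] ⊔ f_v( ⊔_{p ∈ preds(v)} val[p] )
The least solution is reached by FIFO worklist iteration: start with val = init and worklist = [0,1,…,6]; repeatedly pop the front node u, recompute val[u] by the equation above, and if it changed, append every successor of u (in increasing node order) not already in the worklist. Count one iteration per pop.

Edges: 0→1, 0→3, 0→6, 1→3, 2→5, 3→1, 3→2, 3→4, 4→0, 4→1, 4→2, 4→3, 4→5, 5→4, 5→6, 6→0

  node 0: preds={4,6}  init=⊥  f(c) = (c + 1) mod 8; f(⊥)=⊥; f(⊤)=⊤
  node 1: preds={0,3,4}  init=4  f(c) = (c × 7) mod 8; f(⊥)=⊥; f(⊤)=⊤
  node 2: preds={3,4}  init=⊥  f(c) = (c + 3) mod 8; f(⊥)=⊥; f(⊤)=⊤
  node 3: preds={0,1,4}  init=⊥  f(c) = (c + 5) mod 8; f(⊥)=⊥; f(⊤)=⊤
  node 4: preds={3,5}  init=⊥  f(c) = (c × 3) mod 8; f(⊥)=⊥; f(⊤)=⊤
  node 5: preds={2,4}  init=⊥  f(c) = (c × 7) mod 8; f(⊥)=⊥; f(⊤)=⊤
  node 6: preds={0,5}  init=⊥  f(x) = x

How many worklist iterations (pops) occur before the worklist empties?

19

Worklist (19 pops):
  #1 pop 0: in=⊥ → ⊥ (no change)
  #2 pop 1: in=⊥ → 4 (no change)
  #3 pop 2: in=⊥ → ⊥ (no change)
  #4 pop 3: in=4 → 1 (was ⊥); enqueue [1,2]
  #5 pop 4: in=1 → 3 (was ⊥); enqueue [0,3]
  #6 pop 5: in=3 → 5 (was ⊥); enqueue [4]
  #7 pop 6: in=5 → 5 (was ⊥); enqueue []
  #8 pop 1: in=⊤ → ⊤ (was 4); enqueue []
  #9 pop 2: in=⊤ → ⊤ (was ⊥); enqueue [5]
  #10 pop 0: in=⊤ → ⊤ (was ⊥); enqueue [1,6]
  #11 pop 3: in=⊤ → ⊤ (was 1); enqueue [2]
  #12 pop 4: in=⊤ → ⊤ (was 3); enqueue [0,3]
  #13 pop 5: in=⊤ → ⊤ (was 5); enqueue [4]
  #14 pop 1: in=⊤ → ⊤ (no change)
  #15 pop 6: in=⊤ → ⊤ (was 5); enqueue []
  #16 pop 2: in=⊤ → ⊤ (no change)
  #17 pop 0: in=⊤ → ⊤ (no change)
  #18 pop 3: in=⊤ → ⊤ (no change)
  #19 pop 4: in=⊤ → ⊤ (no change)

Fixpoint:
  val[0] = ⊤
  val[1] = ⊤
  val[2] = ⊤
  val[3] = ⊤
  val[4] = ⊤
  val[5] = ⊤
  val[6] = ⊤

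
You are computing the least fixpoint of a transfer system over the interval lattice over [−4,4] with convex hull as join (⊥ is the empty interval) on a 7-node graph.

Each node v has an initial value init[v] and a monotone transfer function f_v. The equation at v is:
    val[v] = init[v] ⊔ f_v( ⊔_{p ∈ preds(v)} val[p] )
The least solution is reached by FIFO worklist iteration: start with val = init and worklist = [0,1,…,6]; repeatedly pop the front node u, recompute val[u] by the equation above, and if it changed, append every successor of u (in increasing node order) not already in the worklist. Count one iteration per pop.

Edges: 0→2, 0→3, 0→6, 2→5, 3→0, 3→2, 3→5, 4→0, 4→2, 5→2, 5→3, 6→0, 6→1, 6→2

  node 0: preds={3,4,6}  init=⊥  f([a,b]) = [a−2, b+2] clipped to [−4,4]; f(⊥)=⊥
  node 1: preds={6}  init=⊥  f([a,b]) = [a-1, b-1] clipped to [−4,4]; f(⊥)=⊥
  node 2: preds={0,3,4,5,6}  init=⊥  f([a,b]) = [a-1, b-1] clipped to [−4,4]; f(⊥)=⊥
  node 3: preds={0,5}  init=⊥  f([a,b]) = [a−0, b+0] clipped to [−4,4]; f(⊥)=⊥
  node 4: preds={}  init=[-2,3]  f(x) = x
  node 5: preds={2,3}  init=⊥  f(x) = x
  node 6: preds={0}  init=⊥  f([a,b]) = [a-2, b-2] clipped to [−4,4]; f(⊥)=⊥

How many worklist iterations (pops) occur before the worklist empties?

Trace (11 dequeues):
  [1] u=0 | in [-2,3] | out [-4,4] | prev ⊥ | push {}
  [2] u=1 | in ⊥ | out ⊥ | ==
  [3] u=2 | in [-4,4] | out [-4,3] | prev ⊥ | push {}
  [4] u=3 | in [-4,4] | out [-4,4] | prev ⊥ | push {0,2}
  [5] u=4 | in ⊥ | out [-2,3] | ==
  [6] u=5 | in [-4,4] | out [-4,4] | prev ⊥ | push {3}
  [7] u=6 | in [-4,4] | out [-4,2] | prev ⊥ | push {1}
  [8] u=0 | in [-4,4] | out [-4,4] | ==
  [9] u=2 | in [-4,4] | out [-4,3] | ==
  [10] u=3 | in [-4,4] | out [-4,4] | ==
  [11] u=1 | in [-4,2] | out [-4,1] | prev ⊥ | push {}

Converged values:
  [0] [-4,4]
  [1] [-4,1]
  [2] [-4,3]
  [3] [-4,4]
  [4] [-2,3]
  [5] [-4,4]
  [6] [-4,2]

11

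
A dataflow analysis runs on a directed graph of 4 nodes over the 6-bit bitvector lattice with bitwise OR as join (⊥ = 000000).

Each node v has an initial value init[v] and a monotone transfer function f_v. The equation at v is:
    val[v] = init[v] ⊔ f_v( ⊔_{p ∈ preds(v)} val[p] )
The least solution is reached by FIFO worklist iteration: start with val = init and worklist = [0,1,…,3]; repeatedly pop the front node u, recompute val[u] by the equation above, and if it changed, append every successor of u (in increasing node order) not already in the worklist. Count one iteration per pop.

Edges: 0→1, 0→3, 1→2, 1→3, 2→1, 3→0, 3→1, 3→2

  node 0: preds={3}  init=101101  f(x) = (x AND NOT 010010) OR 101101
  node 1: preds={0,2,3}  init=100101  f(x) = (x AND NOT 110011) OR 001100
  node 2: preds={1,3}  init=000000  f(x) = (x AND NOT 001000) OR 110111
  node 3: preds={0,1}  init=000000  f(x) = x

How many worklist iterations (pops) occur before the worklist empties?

7

Trace (7 dequeues):
  [1] u=0 | in 000000 | out 101101 | ==
  [2] u=1 | in 101101 | out 101101 | prev 100101 | push {}
  [3] u=2 | in 101101 | out 110111 | prev 000000 | push {1}
  [4] u=3 | in 101101 | out 101101 | prev 000000 | push {0,2}
  [5] u=1 | in 111111 | out 101101 | ==
  [6] u=0 | in 101101 | out 101101 | ==
  [7] u=2 | in 101101 | out 110111 | ==

Converged values:
  [0] 101101
  [1] 101101
  [2] 110111
  [3] 101101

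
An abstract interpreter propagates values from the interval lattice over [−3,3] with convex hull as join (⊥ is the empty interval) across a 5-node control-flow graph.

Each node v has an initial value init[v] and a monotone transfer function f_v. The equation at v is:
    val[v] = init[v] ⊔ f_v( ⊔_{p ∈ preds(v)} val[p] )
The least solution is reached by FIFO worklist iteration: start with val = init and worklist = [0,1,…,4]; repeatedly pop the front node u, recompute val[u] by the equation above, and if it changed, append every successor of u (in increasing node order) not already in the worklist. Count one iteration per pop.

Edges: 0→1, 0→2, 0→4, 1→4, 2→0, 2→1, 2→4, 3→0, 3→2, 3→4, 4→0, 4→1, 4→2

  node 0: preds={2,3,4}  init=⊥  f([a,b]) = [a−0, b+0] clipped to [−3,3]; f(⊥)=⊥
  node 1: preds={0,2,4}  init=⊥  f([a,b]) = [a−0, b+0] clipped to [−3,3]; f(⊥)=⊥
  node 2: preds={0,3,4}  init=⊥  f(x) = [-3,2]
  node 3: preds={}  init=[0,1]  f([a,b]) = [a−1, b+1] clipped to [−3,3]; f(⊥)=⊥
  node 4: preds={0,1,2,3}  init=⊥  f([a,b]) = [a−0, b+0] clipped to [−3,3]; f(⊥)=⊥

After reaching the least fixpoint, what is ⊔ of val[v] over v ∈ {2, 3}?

Trace (9 dequeues):
  [1] u=0 | in [0,1] | out [0,1] | prev ⊥ | push {}
  [2] u=1 | in [0,1] | out [0,1] | prev ⊥ | push {}
  [3] u=2 | in [0,1] | out [-3,2] | prev ⊥ | push {0,1}
  [4] u=3 | in ⊥ | out [0,1] | ==
  [5] u=4 | in [-3,2] | out [-3,2] | prev ⊥ | push {2}
  [6] u=0 | in [-3,2] | out [-3,2] | prev [0,1] | push {4}
  [7] u=1 | in [-3,2] | out [-3,2] | prev [0,1] | push {}
  [8] u=2 | in [-3,2] | out [-3,2] | ==
  [9] u=4 | in [-3,2] | out [-3,2] | ==

Converged values:
  [0] [-3,2]
  [1] [-3,2]
  [2] [-3,2]
  [3] [0,1]
  [4] [-3,2]

[-3,2]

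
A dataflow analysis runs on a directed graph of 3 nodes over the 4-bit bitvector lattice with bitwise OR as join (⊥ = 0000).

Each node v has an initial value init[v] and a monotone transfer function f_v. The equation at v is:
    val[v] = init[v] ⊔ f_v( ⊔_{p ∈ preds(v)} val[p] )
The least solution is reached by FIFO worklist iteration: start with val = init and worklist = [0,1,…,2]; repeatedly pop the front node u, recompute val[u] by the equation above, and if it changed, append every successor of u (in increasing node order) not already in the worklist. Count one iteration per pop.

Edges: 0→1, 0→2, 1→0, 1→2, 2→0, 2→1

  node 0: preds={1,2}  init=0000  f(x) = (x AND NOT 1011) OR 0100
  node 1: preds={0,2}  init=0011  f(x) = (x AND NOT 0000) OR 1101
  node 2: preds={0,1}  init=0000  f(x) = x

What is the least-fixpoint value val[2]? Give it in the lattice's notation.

1111

Trace (5 dequeues):
  [1] u=0 | in 0011 | out 0100 | prev 0000 | push {}
  [2] u=1 | in 0100 | out 1111 | prev 0011 | push {0}
  [3] u=2 | in 1111 | out 1111 | prev 0000 | push {1}
  [4] u=0 | in 1111 | out 0100 | ==
  [5] u=1 | in 1111 | out 1111 | ==

Converged values:
  [0] 0100
  [1] 1111
  [2] 1111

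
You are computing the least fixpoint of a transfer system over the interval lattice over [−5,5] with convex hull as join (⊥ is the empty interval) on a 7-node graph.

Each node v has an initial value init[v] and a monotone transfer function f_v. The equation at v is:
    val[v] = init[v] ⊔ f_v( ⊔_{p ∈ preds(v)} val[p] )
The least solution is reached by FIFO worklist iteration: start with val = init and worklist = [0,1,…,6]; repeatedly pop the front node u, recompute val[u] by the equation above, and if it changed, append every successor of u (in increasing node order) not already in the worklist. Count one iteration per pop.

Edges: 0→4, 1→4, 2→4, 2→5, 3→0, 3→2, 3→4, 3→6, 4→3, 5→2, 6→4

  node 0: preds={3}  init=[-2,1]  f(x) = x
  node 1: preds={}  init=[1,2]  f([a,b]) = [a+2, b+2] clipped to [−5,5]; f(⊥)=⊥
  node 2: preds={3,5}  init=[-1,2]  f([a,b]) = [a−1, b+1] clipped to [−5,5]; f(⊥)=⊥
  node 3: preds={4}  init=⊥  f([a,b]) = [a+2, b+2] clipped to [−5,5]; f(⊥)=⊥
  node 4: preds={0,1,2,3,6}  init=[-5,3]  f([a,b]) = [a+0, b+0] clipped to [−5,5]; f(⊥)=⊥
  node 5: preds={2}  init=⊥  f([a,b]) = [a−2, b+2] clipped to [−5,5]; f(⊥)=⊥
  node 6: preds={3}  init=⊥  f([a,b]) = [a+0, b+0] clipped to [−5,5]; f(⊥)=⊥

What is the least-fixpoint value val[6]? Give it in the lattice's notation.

Worklist (15 pops):
  #1 pop 0: in=⊥ → [-2,1] (no change)
  #2 pop 1: in=⊥ → [1,2] (no change)
  #3 pop 2: in=⊥ → [-1,2] (no change)
  #4 pop 3: in=[-5,3] → [-3,5] (was ⊥); enqueue [0,2]
  #5 pop 4: in=[-3,5] → [-5,5] (was [-5,3]); enqueue [3]
  #6 pop 5: in=[-1,2] → [-3,4] (was ⊥); enqueue []
  #7 pop 6: in=[-3,5] → [-3,5] (was ⊥); enqueue [4]
  #8 pop 0: in=[-3,5] → [-3,5] (was [-2,1]); enqueue []
  #9 pop 2: in=[-3,5] → [-4,5] (was [-1,2]); enqueue [5]
  #10 pop 3: in=[-5,5] → [-3,5] (no change)
  #11 pop 4: in=[-4,5] → [-5,5] (no change)
  #12 pop 5: in=[-4,5] → [-5,5] (was [-3,4]); enqueue [2]
  #13 pop 2: in=[-5,5] → [-5,5] (was [-4,5]); enqueue [4,5]
  #14 pop 4: in=[-5,5] → [-5,5] (no change)
  #15 pop 5: in=[-5,5] → [-5,5] (no change)

Fixpoint:
  val[0] = [-3,5]
  val[1] = [1,2]
  val[2] = [-5,5]
  val[3] = [-3,5]
  val[4] = [-5,5]
  val[5] = [-5,5]
  val[6] = [-3,5]

[-3,5]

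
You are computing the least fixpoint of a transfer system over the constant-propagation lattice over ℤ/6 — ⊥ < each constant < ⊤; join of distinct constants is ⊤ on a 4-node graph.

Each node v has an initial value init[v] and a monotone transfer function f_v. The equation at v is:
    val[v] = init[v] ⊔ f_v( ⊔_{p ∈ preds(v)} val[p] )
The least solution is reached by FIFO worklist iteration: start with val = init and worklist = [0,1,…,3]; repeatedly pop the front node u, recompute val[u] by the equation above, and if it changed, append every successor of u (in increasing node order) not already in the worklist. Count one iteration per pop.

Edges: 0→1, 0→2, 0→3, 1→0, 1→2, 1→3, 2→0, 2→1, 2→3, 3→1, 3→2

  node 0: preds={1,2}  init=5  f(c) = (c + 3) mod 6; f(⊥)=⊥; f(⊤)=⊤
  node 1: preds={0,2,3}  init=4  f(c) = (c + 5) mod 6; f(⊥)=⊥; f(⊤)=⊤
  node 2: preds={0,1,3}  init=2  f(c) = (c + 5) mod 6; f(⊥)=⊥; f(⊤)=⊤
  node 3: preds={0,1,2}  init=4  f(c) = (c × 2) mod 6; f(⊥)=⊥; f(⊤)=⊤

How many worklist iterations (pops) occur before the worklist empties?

7

Trace (7 dequeues):
  [1] u=0 | in ⊤ | out ⊤ | prev 5 | push {}
  [2] u=1 | in ⊤ | out ⊤ | prev 4 | push {0}
  [3] u=2 | in ⊤ | out ⊤ | prev 2 | push {1}
  [4] u=3 | in ⊤ | out ⊤ | prev 4 | push {2}
  [5] u=0 | in ⊤ | out ⊤ | ==
  [6] u=1 | in ⊤ | out ⊤ | ==
  [7] u=2 | in ⊤ | out ⊤ | ==

Converged values:
  [0] ⊤
  [1] ⊤
  [2] ⊤
  [3] ⊤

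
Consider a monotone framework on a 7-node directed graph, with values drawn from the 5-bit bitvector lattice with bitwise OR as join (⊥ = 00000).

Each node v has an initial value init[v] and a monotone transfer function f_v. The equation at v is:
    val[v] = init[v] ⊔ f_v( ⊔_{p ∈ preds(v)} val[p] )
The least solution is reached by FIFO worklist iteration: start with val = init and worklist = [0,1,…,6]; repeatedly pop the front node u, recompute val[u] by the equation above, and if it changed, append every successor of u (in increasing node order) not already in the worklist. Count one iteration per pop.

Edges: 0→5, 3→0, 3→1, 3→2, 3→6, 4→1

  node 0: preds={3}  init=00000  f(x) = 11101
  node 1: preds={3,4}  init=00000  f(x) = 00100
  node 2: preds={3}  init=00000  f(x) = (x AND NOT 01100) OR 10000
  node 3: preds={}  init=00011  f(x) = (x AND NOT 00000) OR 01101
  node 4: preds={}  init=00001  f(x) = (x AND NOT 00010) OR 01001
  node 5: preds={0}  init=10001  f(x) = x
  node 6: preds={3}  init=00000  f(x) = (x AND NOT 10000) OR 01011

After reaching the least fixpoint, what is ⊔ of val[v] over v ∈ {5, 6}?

11111

Trace (10 dequeues):
  [1] u=0 | in 00011 | out 11101 | prev 00000 | push {}
  [2] u=1 | in 00011 | out 00100 | prev 00000 | push {}
  [3] u=2 | in 00011 | out 10011 | prev 00000 | push {}
  [4] u=3 | in 00000 | out 01111 | prev 00011 | push {0,1,2}
  [5] u=4 | in 00000 | out 01001 | prev 00001 | push {}
  [6] u=5 | in 11101 | out 11101 | prev 10001 | push {}
  [7] u=6 | in 01111 | out 01111 | prev 00000 | push {}
  [8] u=0 | in 01111 | out 11101 | ==
  [9] u=1 | in 01111 | out 00100 | ==
  [10] u=2 | in 01111 | out 10011 | ==

Converged values:
  [0] 11101
  [1] 00100
  [2] 10011
  [3] 01111
  [4] 01001
  [5] 11101
  [6] 01111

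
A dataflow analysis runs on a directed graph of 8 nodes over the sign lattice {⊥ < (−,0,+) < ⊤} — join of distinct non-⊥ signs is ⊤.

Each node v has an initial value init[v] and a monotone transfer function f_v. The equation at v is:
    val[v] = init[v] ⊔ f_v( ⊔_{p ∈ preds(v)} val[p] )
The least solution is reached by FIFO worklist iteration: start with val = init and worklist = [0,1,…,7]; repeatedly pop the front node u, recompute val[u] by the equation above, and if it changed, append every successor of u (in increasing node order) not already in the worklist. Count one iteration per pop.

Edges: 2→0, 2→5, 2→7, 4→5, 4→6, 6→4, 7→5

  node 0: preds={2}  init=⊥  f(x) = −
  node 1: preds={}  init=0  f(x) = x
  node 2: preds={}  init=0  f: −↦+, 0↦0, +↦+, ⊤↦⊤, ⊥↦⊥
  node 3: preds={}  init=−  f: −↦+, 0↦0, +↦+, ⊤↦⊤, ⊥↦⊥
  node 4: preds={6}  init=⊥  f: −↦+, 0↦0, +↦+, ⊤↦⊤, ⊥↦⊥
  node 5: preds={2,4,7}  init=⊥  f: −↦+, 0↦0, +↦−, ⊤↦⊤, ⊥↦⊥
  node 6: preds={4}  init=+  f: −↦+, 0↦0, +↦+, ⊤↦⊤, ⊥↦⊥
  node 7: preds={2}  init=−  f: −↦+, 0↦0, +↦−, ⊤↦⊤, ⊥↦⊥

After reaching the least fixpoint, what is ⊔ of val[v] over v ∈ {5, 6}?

⊤

Worklist (9 pops):
  #1 pop 0: in=0 → − (was ⊥); enqueue []
  #2 pop 1: in=⊥ → 0 (no change)
  #3 pop 2: in=⊥ → 0 (no change)
  #4 pop 3: in=⊥ → − (no change)
  #5 pop 4: in=+ → + (was ⊥); enqueue []
  #6 pop 5: in=⊤ → ⊤ (was ⊥); enqueue []
  #7 pop 6: in=+ → + (no change)
  #8 pop 7: in=0 → ⊤ (was −); enqueue [5]
  #9 pop 5: in=⊤ → ⊤ (no change)

Fixpoint:
  val[0] = −
  val[1] = 0
  val[2] = 0
  val[3] = −
  val[4] = +
  val[5] = ⊤
  val[6] = +
  val[7] = ⊤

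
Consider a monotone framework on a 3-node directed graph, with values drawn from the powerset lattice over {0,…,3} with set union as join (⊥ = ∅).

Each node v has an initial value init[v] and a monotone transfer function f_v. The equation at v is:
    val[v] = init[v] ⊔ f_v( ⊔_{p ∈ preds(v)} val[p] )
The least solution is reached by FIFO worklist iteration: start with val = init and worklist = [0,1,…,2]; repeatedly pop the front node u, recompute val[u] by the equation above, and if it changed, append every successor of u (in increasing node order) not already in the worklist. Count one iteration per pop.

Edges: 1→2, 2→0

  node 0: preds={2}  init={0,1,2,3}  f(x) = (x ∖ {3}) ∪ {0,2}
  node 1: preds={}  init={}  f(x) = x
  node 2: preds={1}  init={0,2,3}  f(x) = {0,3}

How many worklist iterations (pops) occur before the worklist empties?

3

Trace (3 dequeues):
  [1] u=0 | in {0,2,3} | out {0,1,2,3} | ==
  [2] u=1 | in {} | out {} | ==
  [3] u=2 | in {} | out {0,2,3} | ==

Converged values:
  [0] {0,1,2,3}
  [1] {}
  [2] {0,2,3}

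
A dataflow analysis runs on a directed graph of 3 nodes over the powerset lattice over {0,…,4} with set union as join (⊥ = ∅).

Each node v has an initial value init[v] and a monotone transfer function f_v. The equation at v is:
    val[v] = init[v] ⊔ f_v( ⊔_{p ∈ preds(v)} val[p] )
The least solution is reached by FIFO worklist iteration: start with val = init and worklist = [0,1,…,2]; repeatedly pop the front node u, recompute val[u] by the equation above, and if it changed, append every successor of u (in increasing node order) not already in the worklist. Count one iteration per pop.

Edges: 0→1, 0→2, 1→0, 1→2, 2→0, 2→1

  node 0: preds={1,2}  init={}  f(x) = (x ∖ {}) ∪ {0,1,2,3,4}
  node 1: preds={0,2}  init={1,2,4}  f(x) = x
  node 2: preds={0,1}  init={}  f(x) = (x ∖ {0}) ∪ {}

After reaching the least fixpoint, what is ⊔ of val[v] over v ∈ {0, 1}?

{0,1,2,3,4}

Trace (5 dequeues):
  [1] u=0 | in {1,2,4} | out {0,1,2,3,4} | prev {} | push {}
  [2] u=1 | in {0,1,2,3,4} | out {0,1,2,3,4} | prev {1,2,4} | push {0}
  [3] u=2 | in {0,1,2,3,4} | out {1,2,3,4} | prev {} | push {1}
  [4] u=0 | in {0,1,2,3,4} | out {0,1,2,3,4} | ==
  [5] u=1 | in {0,1,2,3,4} | out {0,1,2,3,4} | ==

Converged values:
  [0] {0,1,2,3,4}
  [1] {0,1,2,3,4}
  [2] {1,2,3,4}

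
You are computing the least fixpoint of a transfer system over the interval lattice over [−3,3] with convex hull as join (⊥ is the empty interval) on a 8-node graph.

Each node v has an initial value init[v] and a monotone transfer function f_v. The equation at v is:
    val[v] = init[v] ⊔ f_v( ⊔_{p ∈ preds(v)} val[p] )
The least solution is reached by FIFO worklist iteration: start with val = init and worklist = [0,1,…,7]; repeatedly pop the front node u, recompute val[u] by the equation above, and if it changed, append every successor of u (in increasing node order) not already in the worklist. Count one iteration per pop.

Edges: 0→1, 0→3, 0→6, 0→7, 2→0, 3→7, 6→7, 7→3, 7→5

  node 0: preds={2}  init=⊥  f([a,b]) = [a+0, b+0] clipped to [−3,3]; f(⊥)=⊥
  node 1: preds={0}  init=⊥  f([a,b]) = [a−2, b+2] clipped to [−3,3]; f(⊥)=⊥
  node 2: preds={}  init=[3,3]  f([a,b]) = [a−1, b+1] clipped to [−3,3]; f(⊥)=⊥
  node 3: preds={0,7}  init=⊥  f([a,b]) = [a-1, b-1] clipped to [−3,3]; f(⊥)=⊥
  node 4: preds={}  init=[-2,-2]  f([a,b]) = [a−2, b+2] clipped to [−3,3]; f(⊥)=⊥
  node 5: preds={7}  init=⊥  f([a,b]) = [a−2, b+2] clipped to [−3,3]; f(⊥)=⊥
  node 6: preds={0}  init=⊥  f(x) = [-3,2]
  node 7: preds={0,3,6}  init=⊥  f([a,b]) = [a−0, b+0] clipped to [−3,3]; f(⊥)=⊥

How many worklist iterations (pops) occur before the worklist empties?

11

Worklist (11 pops):
  #1 pop 0: in=[3,3] → [3,3] (was ⊥); enqueue []
  #2 pop 1: in=[3,3] → [1,3] (was ⊥); enqueue []
  #3 pop 2: in=⊥ → [3,3] (no change)
  #4 pop 3: in=[3,3] → [2,2] (was ⊥); enqueue []
  #5 pop 4: in=⊥ → [-2,-2] (no change)
  #6 pop 5: in=⊥ → ⊥ (no change)
  #7 pop 6: in=[3,3] → [-3,2] (was ⊥); enqueue []
  #8 pop 7: in=[-3,3] → [-3,3] (was ⊥); enqueue [3,5]
  #9 pop 3: in=[-3,3] → [-3,2] (was [2,2]); enqueue [7]
  #10 pop 5: in=[-3,3] → [-3,3] (was ⊥); enqueue []
  #11 pop 7: in=[-3,3] → [-3,3] (no change)

Fixpoint:
  val[0] = [3,3]
  val[1] = [1,3]
  val[2] = [3,3]
  val[3] = [-3,2]
  val[4] = [-2,-2]
  val[5] = [-3,3]
  val[6] = [-3,2]
  val[7] = [-3,3]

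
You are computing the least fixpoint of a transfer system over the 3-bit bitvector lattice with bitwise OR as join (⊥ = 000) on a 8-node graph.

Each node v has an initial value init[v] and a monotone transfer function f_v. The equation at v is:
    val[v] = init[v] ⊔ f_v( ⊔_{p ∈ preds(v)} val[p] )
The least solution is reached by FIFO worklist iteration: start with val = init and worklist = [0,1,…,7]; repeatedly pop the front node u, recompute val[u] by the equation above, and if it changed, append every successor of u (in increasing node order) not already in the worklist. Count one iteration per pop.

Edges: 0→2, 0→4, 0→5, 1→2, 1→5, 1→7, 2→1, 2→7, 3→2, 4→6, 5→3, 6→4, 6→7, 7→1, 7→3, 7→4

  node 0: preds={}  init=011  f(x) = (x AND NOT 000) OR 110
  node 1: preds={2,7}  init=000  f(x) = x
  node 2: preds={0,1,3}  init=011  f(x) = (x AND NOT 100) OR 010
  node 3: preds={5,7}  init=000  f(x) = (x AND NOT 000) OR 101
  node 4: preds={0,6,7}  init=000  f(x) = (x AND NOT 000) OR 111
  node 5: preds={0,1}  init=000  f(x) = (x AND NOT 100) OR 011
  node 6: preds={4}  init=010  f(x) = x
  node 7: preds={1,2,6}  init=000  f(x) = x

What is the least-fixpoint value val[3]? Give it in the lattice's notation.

Iteration log — 15 steps:
  step 1. node 0  ⊔preds=000  new=111  old=011  +wl: 
  step 2. node 1  ⊔preds=011  new=011  old=000  +wl: 
  step 3. node 2  ⊔preds=111  new=011  stable
  step 4. node 3  ⊔preds=000  new=101  old=000  +wl: 2
  step 5. node 4  ⊔preds=111  new=111  old=000  +wl: 
  step 6. node 5  ⊔preds=111  new=011  old=000  +wl: 3
  step 7. node 6  ⊔preds=111  new=111  old=010  +wl: 4
  step 8. node 7  ⊔preds=111  new=111  old=000  +wl: 1
  step 9. node 2  ⊔preds=111  new=011  stable
  step 10. node 3  ⊔preds=111  new=111  old=101  +wl: 2
  step 11. node 4  ⊔preds=111  new=111  stable
  step 12. node 1  ⊔preds=111  new=111  old=011  +wl: 5,7
  step 13. node 2  ⊔preds=111  new=011  stable
  step 14. node 5  ⊔preds=111  new=011  stable
  step 15. node 7  ⊔preds=111  new=111  stable

Least fixpoint reached:
  node 0: 111
  node 1: 111
  node 2: 011
  node 3: 111
  node 4: 111
  node 5: 011
  node 6: 111
  node 7: 111

111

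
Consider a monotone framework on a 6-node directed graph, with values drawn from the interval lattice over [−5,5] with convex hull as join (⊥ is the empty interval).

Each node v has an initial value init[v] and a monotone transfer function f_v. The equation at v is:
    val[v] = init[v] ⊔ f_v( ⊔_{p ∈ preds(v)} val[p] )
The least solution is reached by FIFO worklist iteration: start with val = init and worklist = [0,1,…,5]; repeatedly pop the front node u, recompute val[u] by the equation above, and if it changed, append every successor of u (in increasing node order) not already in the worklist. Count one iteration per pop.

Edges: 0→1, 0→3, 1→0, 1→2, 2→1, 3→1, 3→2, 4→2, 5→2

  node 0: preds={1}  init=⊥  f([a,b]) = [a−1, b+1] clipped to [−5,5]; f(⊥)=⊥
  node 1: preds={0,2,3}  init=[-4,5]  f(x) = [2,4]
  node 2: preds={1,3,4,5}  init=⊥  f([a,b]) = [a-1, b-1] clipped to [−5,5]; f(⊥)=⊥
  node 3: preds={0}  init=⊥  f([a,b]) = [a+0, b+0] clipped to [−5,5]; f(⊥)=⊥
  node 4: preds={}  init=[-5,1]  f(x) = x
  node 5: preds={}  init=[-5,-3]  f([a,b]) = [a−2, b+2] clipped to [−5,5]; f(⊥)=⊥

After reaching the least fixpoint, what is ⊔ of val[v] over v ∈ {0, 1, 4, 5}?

[-5,5]

Iteration log — 8 steps:
  step 1. node 0  ⊔preds=[-4,5]  new=[-5,5]  old=⊥  +wl: 
  step 2. node 1  ⊔preds=[-5,5]  new=[-4,5]  stable
  step 3. node 2  ⊔preds=[-5,5]  new=[-5,4]  old=⊥  +wl: 1
  step 4. node 3  ⊔preds=[-5,5]  new=[-5,5]  old=⊥  +wl: 2
  step 5. node 4  ⊔preds=⊥  new=[-5,1]  stable
  step 6. node 5  ⊔preds=⊥  new=[-5,-3]  stable
  step 7. node 1  ⊔preds=[-5,5]  new=[-4,5]  stable
  step 8. node 2  ⊔preds=[-5,5]  new=[-5,4]  stable

Least fixpoint reached:
  node 0: [-5,5]
  node 1: [-4,5]
  node 2: [-5,4]
  node 3: [-5,5]
  node 4: [-5,1]
  node 5: [-5,-3]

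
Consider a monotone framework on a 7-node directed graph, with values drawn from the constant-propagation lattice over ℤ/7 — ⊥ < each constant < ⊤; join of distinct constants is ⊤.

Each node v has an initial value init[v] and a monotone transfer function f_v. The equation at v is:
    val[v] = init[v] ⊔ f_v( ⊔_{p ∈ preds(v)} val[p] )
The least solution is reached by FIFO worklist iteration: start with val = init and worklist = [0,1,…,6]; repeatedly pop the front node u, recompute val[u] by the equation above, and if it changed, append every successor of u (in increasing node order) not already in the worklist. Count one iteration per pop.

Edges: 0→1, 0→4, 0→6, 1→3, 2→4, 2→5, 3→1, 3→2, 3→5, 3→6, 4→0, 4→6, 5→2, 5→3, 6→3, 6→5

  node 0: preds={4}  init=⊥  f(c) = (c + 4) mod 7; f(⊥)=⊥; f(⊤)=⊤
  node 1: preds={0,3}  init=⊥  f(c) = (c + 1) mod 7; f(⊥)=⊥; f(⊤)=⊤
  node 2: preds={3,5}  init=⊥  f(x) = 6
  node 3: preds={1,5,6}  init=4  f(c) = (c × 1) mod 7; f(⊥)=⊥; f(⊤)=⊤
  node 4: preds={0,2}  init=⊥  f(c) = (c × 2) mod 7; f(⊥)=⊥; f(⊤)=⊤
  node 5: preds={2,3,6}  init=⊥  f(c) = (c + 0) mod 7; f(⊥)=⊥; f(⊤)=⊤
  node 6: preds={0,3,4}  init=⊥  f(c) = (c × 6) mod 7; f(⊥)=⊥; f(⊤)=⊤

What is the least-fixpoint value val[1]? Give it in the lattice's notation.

Trace (19 dequeues):
  [1] u=0 | in ⊥ | out ⊥ | ==
  [2] u=1 | in 4 | out 5 | prev ⊥ | push {}
  [3] u=2 | in 4 | out 6 | prev ⊥ | push {}
  [4] u=3 | in 5 | out ⊤ | prev 4 | push {1,2}
  [5] u=4 | in 6 | out 5 | prev ⊥ | push {0}
  [6] u=5 | in ⊤ | out ⊤ | prev ⊥ | push {3}
  [7] u=6 | in ⊤ | out ⊤ | prev ⊥ | push {5}
  [8] u=1 | in ⊤ | out ⊤ | prev 5 | push {}
  [9] u=2 | in ⊤ | out 6 | ==
  [10] u=0 | in 5 | out 2 | prev ⊥ | push {1,4,6}
  [11] u=3 | in ⊤ | out ⊤ | ==
  [12] u=5 | in ⊤ | out ⊤ | ==
  [13] u=1 | in ⊤ | out ⊤ | ==
  [14] u=4 | in ⊤ | out ⊤ | prev 5 | push {0}
  [15] u=6 | in ⊤ | out ⊤ | ==
  [16] u=0 | in ⊤ | out ⊤ | prev 2 | push {1,4,6}
  [17] u=1 | in ⊤ | out ⊤ | ==
  [18] u=4 | in ⊤ | out ⊤ | ==
  [19] u=6 | in ⊤ | out ⊤ | ==

Converged values:
  [0] ⊤
  [1] ⊤
  [2] 6
  [3] ⊤
  [4] ⊤
  [5] ⊤
  [6] ⊤

⊤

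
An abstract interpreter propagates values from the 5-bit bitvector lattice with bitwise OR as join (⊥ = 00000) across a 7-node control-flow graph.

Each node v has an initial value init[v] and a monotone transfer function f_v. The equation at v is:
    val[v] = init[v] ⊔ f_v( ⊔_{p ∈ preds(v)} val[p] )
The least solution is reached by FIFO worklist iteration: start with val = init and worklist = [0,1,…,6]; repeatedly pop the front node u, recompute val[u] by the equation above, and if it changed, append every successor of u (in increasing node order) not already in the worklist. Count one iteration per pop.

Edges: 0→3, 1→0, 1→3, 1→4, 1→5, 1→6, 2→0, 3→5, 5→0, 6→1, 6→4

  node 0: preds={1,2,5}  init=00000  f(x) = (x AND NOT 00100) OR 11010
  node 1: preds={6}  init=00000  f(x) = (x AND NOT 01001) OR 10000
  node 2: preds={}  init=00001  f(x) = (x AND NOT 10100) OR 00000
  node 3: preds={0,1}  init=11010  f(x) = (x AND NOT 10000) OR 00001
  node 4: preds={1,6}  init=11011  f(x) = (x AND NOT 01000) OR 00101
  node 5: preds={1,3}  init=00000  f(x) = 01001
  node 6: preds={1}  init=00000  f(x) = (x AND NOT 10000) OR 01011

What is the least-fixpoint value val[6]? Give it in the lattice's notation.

01011

Worklist (14 pops):
  #1 pop 0: in=00001 → 11011 (was 00000); enqueue []
  #2 pop 1: in=00000 → 10000 (was 00000); enqueue [0]
  #3 pop 2: in=00000 → 00001 (no change)
  #4 pop 3: in=11011 → 11011 (was 11010); enqueue []
  #5 pop 4: in=10000 → 11111 (was 11011); enqueue []
  #6 pop 5: in=11011 → 01001 (was 00000); enqueue []
  #7 pop 6: in=10000 → 01011 (was 00000); enqueue [1,4]
  #8 pop 0: in=11001 → 11011 (no change)
  #9 pop 1: in=01011 → 10010 (was 10000); enqueue [0,3,5,6]
  #10 pop 4: in=11011 → 11111 (no change)
  #11 pop 0: in=11011 → 11011 (no change)
  #12 pop 3: in=11011 → 11011 (no change)
  #13 pop 5: in=11011 → 01001 (no change)
  #14 pop 6: in=10010 → 01011 (no change)

Fixpoint:
  val[0] = 11011
  val[1] = 10010
  val[2] = 00001
  val[3] = 11011
  val[4] = 11111
  val[5] = 01001
  val[6] = 01011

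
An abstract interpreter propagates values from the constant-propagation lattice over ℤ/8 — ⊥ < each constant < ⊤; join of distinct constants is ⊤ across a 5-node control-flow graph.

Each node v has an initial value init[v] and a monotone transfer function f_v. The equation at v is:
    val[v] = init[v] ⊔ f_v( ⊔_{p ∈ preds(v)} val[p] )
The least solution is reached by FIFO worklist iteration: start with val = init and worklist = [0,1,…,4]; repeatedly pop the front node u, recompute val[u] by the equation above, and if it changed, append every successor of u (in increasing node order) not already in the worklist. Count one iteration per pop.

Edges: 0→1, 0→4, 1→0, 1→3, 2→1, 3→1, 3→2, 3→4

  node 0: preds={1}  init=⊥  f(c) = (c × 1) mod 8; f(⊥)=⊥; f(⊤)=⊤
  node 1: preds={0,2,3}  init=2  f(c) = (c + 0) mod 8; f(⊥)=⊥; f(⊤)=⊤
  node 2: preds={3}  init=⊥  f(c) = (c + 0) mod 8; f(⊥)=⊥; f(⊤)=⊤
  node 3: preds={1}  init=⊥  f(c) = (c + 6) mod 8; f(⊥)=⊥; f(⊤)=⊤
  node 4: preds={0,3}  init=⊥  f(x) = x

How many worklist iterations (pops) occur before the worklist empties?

Iteration log — 13 steps:
  step 1. node 0  ⊔preds=2  new=2  old=⊥  +wl: 
  step 2. node 1  ⊔preds=2  new=2  stable
  step 3. node 2  ⊔preds=⊥  new=⊥  stable
  step 4. node 3  ⊔preds=2  new=0  old=⊥  +wl: 1,2
  step 5. node 4  ⊔preds=⊤  new=⊤  old=⊥  +wl: 
  step 6. node 1  ⊔preds=⊤  new=⊤  old=2  +wl: 0,3
  step 7. node 2  ⊔preds=0  new=0  old=⊥  +wl: 1
  step 8. node 0  ⊔preds=⊤  new=⊤  old=2  +wl: 4
  step 9. node 3  ⊔preds=⊤  new=⊤  old=0  +wl: 2
  step 10. node 1  ⊔preds=⊤  new=⊤  stable
  step 11. node 4  ⊔preds=⊤  new=⊤  stable
  step 12. node 2  ⊔preds=⊤  new=⊤  old=0  +wl: 1
  step 13. node 1  ⊔preds=⊤  new=⊤  stable

Least fixpoint reached:
  node 0: ⊤
  node 1: ⊤
  node 2: ⊤
  node 3: ⊤
  node 4: ⊤

13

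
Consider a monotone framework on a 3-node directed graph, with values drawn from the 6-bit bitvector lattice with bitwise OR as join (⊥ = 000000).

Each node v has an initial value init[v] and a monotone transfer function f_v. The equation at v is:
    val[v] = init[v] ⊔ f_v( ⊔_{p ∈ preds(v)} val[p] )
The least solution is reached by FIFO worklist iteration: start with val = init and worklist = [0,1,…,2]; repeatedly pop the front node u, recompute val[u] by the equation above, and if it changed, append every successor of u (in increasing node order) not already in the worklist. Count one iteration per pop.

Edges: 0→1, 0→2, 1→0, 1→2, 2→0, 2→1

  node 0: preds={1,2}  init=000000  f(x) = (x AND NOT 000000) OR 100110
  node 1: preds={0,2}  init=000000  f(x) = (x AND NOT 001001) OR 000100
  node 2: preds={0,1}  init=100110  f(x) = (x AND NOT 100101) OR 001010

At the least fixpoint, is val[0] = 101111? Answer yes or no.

no

Worklist (6 pops):
  #1 pop 0: in=100110 → 100110 (was 000000); enqueue []
  #2 pop 1: in=100110 → 100110 (was 000000); enqueue [0]
  #3 pop 2: in=100110 → 101110 (was 100110); enqueue [1]
  #4 pop 0: in=101110 → 101110 (was 100110); enqueue [2]
  #5 pop 1: in=101110 → 100110 (no change)
  #6 pop 2: in=101110 → 101110 (no change)

Fixpoint:
  val[0] = 101110
  val[1] = 100110
  val[2] = 101110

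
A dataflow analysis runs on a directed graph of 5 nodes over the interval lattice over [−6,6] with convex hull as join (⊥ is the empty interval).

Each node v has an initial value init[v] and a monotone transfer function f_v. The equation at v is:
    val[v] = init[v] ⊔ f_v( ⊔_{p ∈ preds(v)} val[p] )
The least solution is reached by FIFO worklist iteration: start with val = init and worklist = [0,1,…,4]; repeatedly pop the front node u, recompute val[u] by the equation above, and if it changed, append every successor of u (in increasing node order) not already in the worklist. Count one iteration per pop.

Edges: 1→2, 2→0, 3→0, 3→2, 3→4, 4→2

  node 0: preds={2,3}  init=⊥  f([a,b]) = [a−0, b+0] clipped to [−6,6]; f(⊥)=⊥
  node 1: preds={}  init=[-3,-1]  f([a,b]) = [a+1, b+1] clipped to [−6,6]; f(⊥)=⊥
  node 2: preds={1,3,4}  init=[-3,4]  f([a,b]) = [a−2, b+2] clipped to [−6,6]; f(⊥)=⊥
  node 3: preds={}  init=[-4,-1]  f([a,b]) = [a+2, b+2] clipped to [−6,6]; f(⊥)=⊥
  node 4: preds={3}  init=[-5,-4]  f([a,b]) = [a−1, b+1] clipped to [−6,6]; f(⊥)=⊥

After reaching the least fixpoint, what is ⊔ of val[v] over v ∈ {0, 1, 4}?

[-6,4]

Trace (7 dequeues):
  [1] u=0 | in [-4,4] | out [-4,4] | prev ⊥ | push {}
  [2] u=1 | in ⊥ | out [-3,-1] | ==
  [3] u=2 | in [-5,-1] | out [-6,4] | prev [-3,4] | push {0}
  [4] u=3 | in ⊥ | out [-4,-1] | ==
  [5] u=4 | in [-4,-1] | out [-5,0] | prev [-5,-4] | push {2}
  [6] u=0 | in [-6,4] | out [-6,4] | prev [-4,4] | push {}
  [7] u=2 | in [-5,0] | out [-6,4] | ==

Converged values:
  [0] [-6,4]
  [1] [-3,-1]
  [2] [-6,4]
  [3] [-4,-1]
  [4] [-5,0]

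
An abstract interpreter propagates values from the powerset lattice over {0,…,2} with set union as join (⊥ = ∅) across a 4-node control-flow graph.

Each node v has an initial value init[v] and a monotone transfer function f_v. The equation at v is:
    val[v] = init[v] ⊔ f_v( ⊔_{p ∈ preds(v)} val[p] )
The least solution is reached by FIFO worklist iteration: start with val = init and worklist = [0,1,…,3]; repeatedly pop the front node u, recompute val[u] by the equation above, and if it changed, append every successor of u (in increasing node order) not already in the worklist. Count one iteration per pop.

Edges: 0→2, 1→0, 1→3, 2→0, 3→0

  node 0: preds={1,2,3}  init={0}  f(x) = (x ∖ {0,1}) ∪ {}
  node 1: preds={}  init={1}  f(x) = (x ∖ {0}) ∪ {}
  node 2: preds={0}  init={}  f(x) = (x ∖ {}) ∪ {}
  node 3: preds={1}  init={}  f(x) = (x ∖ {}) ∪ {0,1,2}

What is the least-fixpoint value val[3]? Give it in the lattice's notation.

{0,1,2}

Iteration log — 7 steps:
  step 1. node 0  ⊔preds={1}  new={0}  stable
  step 2. node 1  ⊔preds={}  new={1}  stable
  step 3. node 2  ⊔preds={0}  new={0}  old={}  +wl: 0
  step 4. node 3  ⊔preds={1}  new={0,1,2}  old={}  +wl: 
  step 5. node 0  ⊔preds={0,1,2}  new={0,2}  old={0}  +wl: 2
  step 6. node 2  ⊔preds={0,2}  new={0,2}  old={0}  +wl: 0
  step 7. node 0  ⊔preds={0,1,2}  new={0,2}  stable

Least fixpoint reached:
  node 0: {0,2}
  node 1: {1}
  node 2: {0,2}
  node 3: {0,1,2}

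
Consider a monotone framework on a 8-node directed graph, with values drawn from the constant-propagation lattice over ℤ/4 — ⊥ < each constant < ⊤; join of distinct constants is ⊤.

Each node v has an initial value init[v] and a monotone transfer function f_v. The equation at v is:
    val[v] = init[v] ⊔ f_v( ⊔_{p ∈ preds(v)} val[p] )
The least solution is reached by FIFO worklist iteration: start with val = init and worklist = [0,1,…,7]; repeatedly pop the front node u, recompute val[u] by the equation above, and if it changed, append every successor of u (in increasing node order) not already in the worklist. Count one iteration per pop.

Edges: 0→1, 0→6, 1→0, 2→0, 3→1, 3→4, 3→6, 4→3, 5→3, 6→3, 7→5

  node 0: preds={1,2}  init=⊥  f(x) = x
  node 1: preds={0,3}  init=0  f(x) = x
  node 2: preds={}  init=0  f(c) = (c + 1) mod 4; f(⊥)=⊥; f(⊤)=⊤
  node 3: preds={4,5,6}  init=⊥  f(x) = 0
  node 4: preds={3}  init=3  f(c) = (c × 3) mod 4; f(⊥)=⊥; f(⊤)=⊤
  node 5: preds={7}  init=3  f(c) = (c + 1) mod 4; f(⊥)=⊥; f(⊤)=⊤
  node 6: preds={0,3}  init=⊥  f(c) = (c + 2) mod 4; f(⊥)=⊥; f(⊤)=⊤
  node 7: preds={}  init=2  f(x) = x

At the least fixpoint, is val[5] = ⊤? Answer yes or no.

Trace (10 dequeues):
  [1] u=0 | in 0 | out 0 | prev ⊥ | push {}
  [2] u=1 | in 0 | out 0 | ==
  [3] u=2 | in ⊥ | out 0 | ==
  [4] u=3 | in 3 | out 0 | prev ⊥ | push {1}
  [5] u=4 | in 0 | out ⊤ | prev 3 | push {3}
  [6] u=5 | in 2 | out 3 | ==
  [7] u=6 | in 0 | out 2 | prev ⊥ | push {}
  [8] u=7 | in ⊥ | out 2 | ==
  [9] u=1 | in 0 | out 0 | ==
  [10] u=3 | in ⊤ | out 0 | ==

Converged values:
  [0] 0
  [1] 0
  [2] 0
  [3] 0
  [4] ⊤
  [5] 3
  [6] 2
  [7] 2

no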